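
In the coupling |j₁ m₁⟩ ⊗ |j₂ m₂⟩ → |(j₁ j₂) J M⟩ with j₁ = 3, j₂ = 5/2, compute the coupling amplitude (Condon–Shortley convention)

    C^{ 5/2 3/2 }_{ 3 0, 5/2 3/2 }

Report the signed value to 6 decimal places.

+√(7/30) = +0.483046

triangle: 3!×3!×2!/9! = 72/362880
(j±m)!: 3!×3!×4!×1!×4!×1! = 20736
prefactor² = (2J+1)×Δ×N² = 864/35
  k=2: +1/(2!×1!×1!×2!×2!×0!) = 1/8
  k=3: −1/(3!×0!×0!×1!×3!×1!) = -1/36
Σ = 7/72  ⇒  CG² = 864/35×7/72² = 7/30
CG = +√(7/30) = +0.483046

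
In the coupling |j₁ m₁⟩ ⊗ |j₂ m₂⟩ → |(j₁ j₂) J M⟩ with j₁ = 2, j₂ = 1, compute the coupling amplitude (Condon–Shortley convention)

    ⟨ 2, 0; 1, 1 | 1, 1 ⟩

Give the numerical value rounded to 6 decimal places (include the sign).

j₁+j₂−J=2  J+j₁−j₂=2  J−j₁+j₂=0  j₁+j₂+J+1=5
(j₁±m₁, j₂±m₂, J±M) = (2,2,2,0,2,0)
P² = 8/5
sum k=2..2:
  [2] +1/4 = 1/4
S = 1/4
C² = P²·S² = 1/10 ; C = +0.316228

+√(1/10) = +0.316228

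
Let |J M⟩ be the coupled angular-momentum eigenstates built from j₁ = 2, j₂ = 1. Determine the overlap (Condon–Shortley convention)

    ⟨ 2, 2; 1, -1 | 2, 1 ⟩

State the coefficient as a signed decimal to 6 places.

j₁+j₂−J=1  J+j₁−j₂=3  J−j₁+j₂=1  j₁+j₂+J+1=6
(j₁±m₁, j₂±m₂, J±M) = (4,0,0,2,3,1)
P² = 12
sum k=0..0:
  [0] +1/6 = 1/6
S = 1/6
C² = P²·S² = 1/3 ; C = +0.577350

+√(1/3) = +0.577350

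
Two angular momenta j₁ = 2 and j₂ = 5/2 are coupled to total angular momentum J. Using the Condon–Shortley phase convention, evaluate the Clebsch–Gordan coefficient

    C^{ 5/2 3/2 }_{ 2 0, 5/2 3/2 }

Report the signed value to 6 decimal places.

-0.119523

triangle: 2!×2!×3!/8! = 24/40320
(j±m)!: 2!×2!×4!×1!×4!×1! = 2304
prefactor² = (2J+1)×Δ×N² = 288/35
  k=1: −1/(1!×1!×1!×3!×1!×0!) = -1/6
  k=2: +1/(2!×0!×0!×2!×2!×1!) = 1/8
Σ = -1/24  ⇒  CG² = 288/35×(-1/24)² = 1/70
CG = −√(1/70) = -0.119523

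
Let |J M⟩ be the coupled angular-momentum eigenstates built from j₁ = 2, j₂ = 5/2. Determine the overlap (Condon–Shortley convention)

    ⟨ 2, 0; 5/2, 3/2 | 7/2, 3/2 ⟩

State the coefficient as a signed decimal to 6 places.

triangle: 1!×3!×4!/9! = 144/362880
(j±m)!: 2!×2!×4!×1!×5!×2! = 23040
prefactor² = (2J+1)×Δ×N² = 512/7
  k=0: +1/(0!×1!×2!×4!×1!×0!) = 1/48
  k=1: −1/(1!×0!×1!×3!×2!×1!) = -1/12
Σ = -1/16  ⇒  CG² = 512/7×(-1/16)² = 2/7
CG = −√(2/7) = -0.534522

−√(2/7) = -0.534522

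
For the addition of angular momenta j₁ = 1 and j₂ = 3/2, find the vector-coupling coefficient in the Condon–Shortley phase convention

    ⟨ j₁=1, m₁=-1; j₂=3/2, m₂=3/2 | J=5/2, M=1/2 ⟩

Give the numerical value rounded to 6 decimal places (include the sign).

+√(1/10) ≈ +0.316228

j₁+j₂−J=0  J+j₁−j₂=2  J−j₁+j₂=3  j₁+j₂+J+1=6
(j₁±m₁, j₂±m₂, J±M) = (0,2,3,0,3,2)
P² = 72/5
sum k=0..0:
  [0] +1/12 = 1/12
S = 1/12
C² = P²·S² = 1/10 ; C = +0.316228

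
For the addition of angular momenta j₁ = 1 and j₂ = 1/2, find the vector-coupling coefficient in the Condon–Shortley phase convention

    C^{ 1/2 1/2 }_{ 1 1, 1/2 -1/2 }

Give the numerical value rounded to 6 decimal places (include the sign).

triangle: 1!×1!×0!/3! = 1/6
(j±m)!: 2!×0!×0!×1!×1!×0! = 2
prefactor² = (2J+1)×Δ×N² = 2/3
  k=0: +1/(0!×1!×0!×0!×1!×0!) = 1
Σ = 1  ⇒  CG² = 2/3×1² = 2/3
CG = +√(2/3) = +0.816497

+√(2/3) ≈ +0.816497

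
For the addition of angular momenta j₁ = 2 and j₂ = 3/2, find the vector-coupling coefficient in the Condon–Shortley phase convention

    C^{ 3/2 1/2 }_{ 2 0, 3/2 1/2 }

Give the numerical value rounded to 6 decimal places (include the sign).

−√(1/5) ≈ -0.447214

j₁+j₂−J=2  J+j₁−j₂=2  J−j₁+j₂=1  j₁+j₂+J+1=6
(j₁±m₁, j₂±m₂, J±M) = (2,2,2,1,2,1)
P² = 16/45
sum k=1..2:
  [1] −1/1 = -1
  [2] +1/4 = 1/4
S = -3/4
C² = P²·S² = 1/5 ; C = -0.447214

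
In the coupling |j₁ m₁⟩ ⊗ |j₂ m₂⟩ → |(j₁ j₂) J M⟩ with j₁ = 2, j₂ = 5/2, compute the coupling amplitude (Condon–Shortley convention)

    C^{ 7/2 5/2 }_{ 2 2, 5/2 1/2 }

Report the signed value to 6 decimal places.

√[8·1!3!4!/9! · 4!0!3!2!6!1!] = √(4608/7)
  +(−1)^0/∏(0,1,0,3,3,1)! = 1/36  (running 1/36)
⟨..|..⟩ = √(4608/7)·(1/36) = +0.712697

+0.712697  (= +√(32/63))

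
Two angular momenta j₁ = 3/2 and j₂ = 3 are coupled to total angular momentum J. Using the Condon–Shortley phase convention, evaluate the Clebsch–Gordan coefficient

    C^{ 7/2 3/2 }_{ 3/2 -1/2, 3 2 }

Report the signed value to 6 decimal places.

−√(3/7) = -0.654654

j₁+j₂−J=1  J+j₁−j₂=2  J−j₁+j₂=5  j₁+j₂+J+1=9
(j₁±m₁, j₂±m₂, J±M) = (1,2,5,1,5,2)
P² = 6400/21
sum k=0..1:
  [0] +1/240 = 1/240
  [1] −1/24 = -1/24
S = -3/80
C² = P²·S² = 3/7 ; C = -0.654654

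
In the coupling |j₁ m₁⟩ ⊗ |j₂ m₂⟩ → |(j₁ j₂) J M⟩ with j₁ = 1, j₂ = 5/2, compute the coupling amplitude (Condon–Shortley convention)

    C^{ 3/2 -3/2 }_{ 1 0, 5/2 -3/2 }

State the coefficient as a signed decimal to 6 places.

−√(4/15) = -0.516398

triangle: 2!·0!·3!/6! = 12/720
(j±m)!: 1!·1!·1!·4!·0!·3! = 144
prefactor² = (2J+1)·Δ·N² = 48/5
  k=1: −1/(1!·1!·0!·0!·0!·3!) = -1/6
Σ = -1/6  ⇒  CG² = 48/5·(-1/6)² = 4/15
CG = −√(4/15) = -0.516398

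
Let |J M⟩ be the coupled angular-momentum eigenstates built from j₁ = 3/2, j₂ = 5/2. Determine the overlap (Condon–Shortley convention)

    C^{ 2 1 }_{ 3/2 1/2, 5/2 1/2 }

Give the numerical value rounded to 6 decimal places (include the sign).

√[5·2!1!3!/7! · 2!1!3!2!3!1!] = √(12/7)
  +(−1)^0/∏(0,2,1,3,0,0)! = 1/12  (running 1/12)
  +(−1)^1/∏(1,1,0,2,1,1)! = -1/2  (running -5/12)
⟨..|..⟩ = √(12/7)·(-5/12) = -0.545545

-0.545545  (= −√(25/84))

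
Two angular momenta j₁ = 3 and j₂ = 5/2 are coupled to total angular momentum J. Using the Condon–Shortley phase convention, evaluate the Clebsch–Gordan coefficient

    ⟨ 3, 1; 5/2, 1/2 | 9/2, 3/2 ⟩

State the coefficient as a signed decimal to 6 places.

triangle: 1!×5!×4!/11! = 2880/39916800
(j±m)!: 4!×2!×3!×2!×6!×3! = 2488320
prefactor² = (2J+1)×Δ×N² = 138240/77
  k=0: +1/(0!×1!×2!×3!×3!×1!) = 1/72
  k=1: −1/(1!×0!×1!×2!×4!×2!) = -1/96
Σ = 1/288  ⇒  CG² = 138240/77×1/288² = 5/231
CG = +√(5/231) = +0.147122

+0.147122  (= +√(5/231))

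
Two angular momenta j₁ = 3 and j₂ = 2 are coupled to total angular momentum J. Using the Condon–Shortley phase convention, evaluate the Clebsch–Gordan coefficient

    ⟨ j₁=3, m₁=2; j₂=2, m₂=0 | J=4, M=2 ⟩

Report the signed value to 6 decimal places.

+√(12/35) = +0.585540

√[9·1!5!3!/10! · 5!1!2!2!6!2!] = √(8640/7)
  +(−1)^0/∏(0,1,1,2,4,1)! = 1/48  (running 1/48)
  +(−1)^1/∏(1,0,0,1,5,2)! = -1/240  (running 1/60)
⟨..|..⟩ = √(8640/7)·(1/60) = +0.585540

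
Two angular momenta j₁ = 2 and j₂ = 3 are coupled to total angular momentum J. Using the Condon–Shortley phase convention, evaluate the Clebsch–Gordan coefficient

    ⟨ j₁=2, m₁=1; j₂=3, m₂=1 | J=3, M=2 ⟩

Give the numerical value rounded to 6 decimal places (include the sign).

−√(1/4) ≈ -0.500000

j₁+j₂−J=2  J+j₁−j₂=2  J−j₁+j₂=4  j₁+j₂+J+1=9
(j₁±m₁, j₂±m₂, J±M) = (3,1,4,2,5,1)
P² = 64
sum k=0..1:
  [0] +1/48 = 1/48
  [1] −1/12 = -1/12
S = -1/16
C² = P²·S² = 1/4 ; C = -0.500000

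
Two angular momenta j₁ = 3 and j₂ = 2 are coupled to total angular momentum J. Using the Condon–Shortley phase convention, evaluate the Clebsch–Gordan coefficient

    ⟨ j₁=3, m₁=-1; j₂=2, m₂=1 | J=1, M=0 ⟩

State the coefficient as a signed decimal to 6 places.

triangle: 4!·2!·0!/7! = 48/5040
(j±m)!: 2!·4!·3!·1!·1!·1! = 288
prefactor² = (2J+1)·Δ·N² = 288/35
  k=3: −1/(3!·1!·1!·0!·1!·0!) = -1/6
Σ = -1/6  ⇒  CG² = 288/35·(-1/6)² = 8/35
CG = −√(8/35) = -0.478091

−√(8/35) = -0.478091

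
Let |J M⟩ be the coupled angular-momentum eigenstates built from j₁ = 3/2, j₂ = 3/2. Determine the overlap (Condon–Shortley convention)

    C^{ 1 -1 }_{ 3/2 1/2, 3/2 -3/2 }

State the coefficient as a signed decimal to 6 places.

j₁+j₂−J=2  J+j₁−j₂=1  J−j₁+j₂=1  j₁+j₂+J+1=5
(j₁±m₁, j₂±m₂, J±M) = (2,1,0,3,0,2)
P² = 6/5
sum k=0..0:
  [0] +1/2 = 1/2
S = 1/2
C² = P²·S² = 3/10 ; C = +0.547723

+√(3/10) ≈ +0.547723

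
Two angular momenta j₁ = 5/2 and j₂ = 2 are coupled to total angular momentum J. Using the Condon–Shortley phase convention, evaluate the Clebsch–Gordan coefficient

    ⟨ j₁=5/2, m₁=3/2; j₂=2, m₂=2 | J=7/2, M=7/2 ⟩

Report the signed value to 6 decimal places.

−√(4/9) ≈ -0.666667

j₁+j₂−J=1  J+j₁−j₂=4  J−j₁+j₂=3  j₁+j₂+J+1=9
(j₁±m₁, j₂±m₂, J±M) = (4,1,4,0,7,0)
P² = 9216
sum k=1..1:
  [1] −1/144 = -1/144
S = -1/144
C² = P²·S² = 4/9 ; C = -0.666667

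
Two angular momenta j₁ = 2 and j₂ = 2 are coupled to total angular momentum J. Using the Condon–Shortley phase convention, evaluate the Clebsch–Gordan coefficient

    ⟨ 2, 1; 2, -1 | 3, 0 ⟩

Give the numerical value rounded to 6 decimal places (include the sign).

triangle: 1!×3!×3!/8! = 36/40320
(j±m)!: 3!×1!×1!×3!×3!×3! = 1296
prefactor² = (2J+1)×Δ×N² = 81/10
  k=0: +1/(0!×1!×1!×1!×2!×2!) = 1/4
  k=1: −1/(1!×0!×0!×0!×3!×3!) = -1/36
Σ = 2/9  ⇒  CG² = 81/10×2/9² = 2/5
CG = +√(2/5) = +0.632456

+√(2/5) = +0.632456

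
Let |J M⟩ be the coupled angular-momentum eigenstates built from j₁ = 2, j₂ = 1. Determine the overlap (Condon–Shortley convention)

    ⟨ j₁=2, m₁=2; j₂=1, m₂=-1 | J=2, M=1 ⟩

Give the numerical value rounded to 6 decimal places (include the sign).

+0.577350  (= +√(1/3))

j₁+j₂−J=1  J+j₁−j₂=3  J−j₁+j₂=1  j₁+j₂+J+1=6
(j₁±m₁, j₂±m₂, J±M) = (4,0,0,2,3,1)
P² = 12
sum k=0..0:
  [0] +1/6 = 1/6
S = 1/6
C² = P²·S² = 1/3 ; C = +0.577350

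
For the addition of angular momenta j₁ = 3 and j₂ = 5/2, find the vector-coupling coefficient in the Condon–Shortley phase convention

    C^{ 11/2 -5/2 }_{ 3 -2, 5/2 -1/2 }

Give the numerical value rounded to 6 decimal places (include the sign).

√[12·0!6!5!/12! · 1!5!2!3!3!8!] = √(8294400/11)
  +(−1)^0/∏(0,0,5,2,1,3)! = 1/1440  (running 1/1440)
⟨..|..⟩ = √(8294400/11)·(1/1440) = +0.603023

+√(4/11) = +0.603023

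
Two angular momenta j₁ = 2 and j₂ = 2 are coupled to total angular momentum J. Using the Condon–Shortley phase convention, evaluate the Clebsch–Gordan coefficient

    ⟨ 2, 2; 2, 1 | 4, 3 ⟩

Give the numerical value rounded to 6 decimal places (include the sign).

triangle: 0!*4!*4!/9! = 576/362880
(j±m)!: 4!*0!*3!*1!*7!*1! = 725760
prefactor² = (2J+1)*Δ*N² = 10368
  k=0: +1/(0!*0!*0!*3!*4!*1!) = 1/144
Σ = 1/144  ⇒  CG² = 10368*1/144² = 1/2
CG = +√(1/2) = +0.707107

+0.707107  (= +√(1/2))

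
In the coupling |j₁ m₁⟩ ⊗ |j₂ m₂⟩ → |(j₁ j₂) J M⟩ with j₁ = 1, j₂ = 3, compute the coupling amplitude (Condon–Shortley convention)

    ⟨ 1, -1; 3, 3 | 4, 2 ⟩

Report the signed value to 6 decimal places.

+0.188982  (= +√(1/28))

j₁+j₂−J=0  J+j₁−j₂=2  J−j₁+j₂=6  j₁+j₂+J+1=9
(j₁±m₁, j₂±m₂, J±M) = (0,2,6,0,6,2)
P² = 518400/7
sum k=0..0:
  [0] +1/1440 = 1/1440
S = 1/1440
C² = P²·S² = 1/28 ; C = +0.188982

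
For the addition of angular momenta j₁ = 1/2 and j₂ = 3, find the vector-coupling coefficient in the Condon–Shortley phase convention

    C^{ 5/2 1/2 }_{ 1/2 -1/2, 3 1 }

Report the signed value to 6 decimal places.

√[6·1!0!5!/7! · 0!1!4!2!3!2!] = √(576/7)
  +(−1)^1/∏(1,0,0,3,0,2)! = -1/12  (running -1/12)
⟨..|..⟩ = √(576/7)·(-1/12) = -0.755929

-0.755929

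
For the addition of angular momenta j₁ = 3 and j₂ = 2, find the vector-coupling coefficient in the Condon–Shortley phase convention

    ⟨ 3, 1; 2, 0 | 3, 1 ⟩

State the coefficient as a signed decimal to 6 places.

√[7·2!4!2!/9! · 4!2!2!2!4!2!] = √(256/15)
  +(−1)^0/∏(0,2,2,2,2,0)! = 1/16  (running 1/16)
  +(−1)^1/∏(1,1,1,1,3,1)! = -1/6  (running -5/48)
  +(−1)^2/∏(2,0,0,0,4,2)! = 1/96  (running -3/32)
⟨..|..⟩ = √(256/15)·(-3/32) = -0.387298

-0.387298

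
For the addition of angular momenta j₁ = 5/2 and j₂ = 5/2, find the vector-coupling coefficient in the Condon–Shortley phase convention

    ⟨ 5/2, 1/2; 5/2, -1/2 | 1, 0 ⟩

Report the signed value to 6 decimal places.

+√(1/70) ≈ +0.119523

j₁+j₂−J=4  J+j₁−j₂=1  J−j₁+j₂=1  j₁+j₂+J+1=7
(j₁±m₁, j₂±m₂, J±M) = (3,2,2,3,1,1)
P² = 72/35
sum k=1..2:
  [1] −1/6 = -1/6
  [2] +1/4 = 1/4
S = 1/12
C² = P²·S² = 1/70 ; C = +0.119523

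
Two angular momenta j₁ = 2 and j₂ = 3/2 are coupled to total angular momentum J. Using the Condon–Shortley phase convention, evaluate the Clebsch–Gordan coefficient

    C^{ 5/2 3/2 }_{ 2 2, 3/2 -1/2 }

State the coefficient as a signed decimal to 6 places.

√[6·1!3!2!/7! · 4!0!1!2!4!1!] = √(576/35)
  +(−1)^0/∏(0,1,0,1,3,1)! = 1/6  (running 1/6)
⟨..|..⟩ = √(576/35)·(1/6) = +0.676123

+0.676123  (= +√(16/35))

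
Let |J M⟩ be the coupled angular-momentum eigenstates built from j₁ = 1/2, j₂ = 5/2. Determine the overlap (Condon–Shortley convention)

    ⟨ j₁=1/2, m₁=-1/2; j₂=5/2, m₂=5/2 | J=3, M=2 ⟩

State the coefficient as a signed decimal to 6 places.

triangle: 0!*1!*5!/7! = 120/5040
(j±m)!: 0!*1!*5!*0!*5!*1! = 14400
prefactor² = (2J+1)*Δ*N² = 2400
  k=0: +1/(0!*0!*1!*5!*0!*0!) = 1/120
Σ = 1/120  ⇒  CG² = 2400*1/120² = 1/6
CG = +√(1/6) = +0.408248

+0.408248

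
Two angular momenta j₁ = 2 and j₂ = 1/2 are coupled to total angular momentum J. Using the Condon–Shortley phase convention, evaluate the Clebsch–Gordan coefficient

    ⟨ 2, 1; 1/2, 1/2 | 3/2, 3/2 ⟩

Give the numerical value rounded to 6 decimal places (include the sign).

-0.447214

√[4·1!3!0!/5! · 3!1!1!0!3!0!] = √(36/5)
  +(−1)^1/∏(1,0,0,0,3,0)! = -1/6  (running -1/6)
⟨..|..⟩ = √(36/5)·(-1/6) = -0.447214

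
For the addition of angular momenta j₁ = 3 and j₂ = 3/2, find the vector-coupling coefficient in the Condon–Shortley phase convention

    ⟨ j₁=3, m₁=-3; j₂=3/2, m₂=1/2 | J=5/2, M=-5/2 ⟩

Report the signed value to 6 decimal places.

+√(15/28) = +0.731925

√[6·2!4!1!/8! · 0!6!2!1!0!5!] = √(8640/7)
  +(−1)^2/∏(2,0,4,0,0,1)! = 1/48  (running 1/48)
⟨..|..⟩ = √(8640/7)·(1/48) = +0.731925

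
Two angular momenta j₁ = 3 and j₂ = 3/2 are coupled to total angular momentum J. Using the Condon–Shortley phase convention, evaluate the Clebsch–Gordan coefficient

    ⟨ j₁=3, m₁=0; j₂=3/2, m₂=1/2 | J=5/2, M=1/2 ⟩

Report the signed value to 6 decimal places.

-0.414039  (= −√(6/35))

triangle: 2!×4!×1!/8! = 48/40320
(j±m)!: 3!×3!×2!×1!×3!×2! = 864
prefactor² = (2J+1)×Δ×N² = 216/35
  k=1: −1/(1!×1!×2!×1!×2!×0!) = -1/4
  k=2: +1/(2!×0!×1!×0!×3!×1!) = 1/12
Σ = -1/6  ⇒  CG² = 216/35×(-1/6)² = 6/35
CG = −√(6/35) = -0.414039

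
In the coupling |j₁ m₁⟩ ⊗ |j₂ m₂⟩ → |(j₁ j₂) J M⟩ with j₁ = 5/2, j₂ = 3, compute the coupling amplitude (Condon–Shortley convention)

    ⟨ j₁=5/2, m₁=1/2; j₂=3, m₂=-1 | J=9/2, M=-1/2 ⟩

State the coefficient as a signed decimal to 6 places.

j₁+j₂−J=1  J+j₁−j₂=4  J−j₁+j₂=5  j₁+j₂+J+1=11
(j₁±m₁, j₂±m₂, J±M) = (3,2,2,4,4,5)
P² = 92160/77
sum k=0..1:
  [0] +1/48 = 1/48
  [1] −1/144 = -1/144
S = 1/72
C² = P²·S² = 160/693 ; C = +0.480500

+√(160/693) ≈ +0.480500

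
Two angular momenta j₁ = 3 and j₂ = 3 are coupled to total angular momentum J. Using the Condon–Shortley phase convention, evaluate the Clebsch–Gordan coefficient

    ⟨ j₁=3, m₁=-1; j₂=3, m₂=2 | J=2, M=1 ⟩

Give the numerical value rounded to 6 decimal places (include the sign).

√[5·4!2!2!/9! · 2!4!5!1!3!1!] = √(320/7)
  +(−1)^3/∏(3,1,1,2,1,0)! = -1/12  (running -1/12)
  +(−1)^4/∏(4,0,0,1,2,1)! = 1/48  (running -1/16)
⟨..|..⟩ = √(320/7)·(-1/16) = -0.422577

-0.422577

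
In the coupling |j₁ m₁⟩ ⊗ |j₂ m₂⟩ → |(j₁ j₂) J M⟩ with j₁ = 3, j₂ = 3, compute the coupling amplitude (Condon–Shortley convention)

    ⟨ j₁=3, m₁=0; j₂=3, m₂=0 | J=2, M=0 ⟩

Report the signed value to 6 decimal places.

+0.436436

triangle: 4!*2!*2!/9! = 96/362880
(j±m)!: 3!*3!*3!*3!*2!*2! = 5184
prefactor² = (2J+1)*Δ*N² = 48/7
  k=1: −1/(1!*3!*2!*2!*0!*0!) = -1/24
  k=2: +1/(2!*2!*1!*1!*1!*1!) = 1/4
  k=3: −1/(3!*1!*0!*0!*2!*2!) = -1/24
Σ = 1/6  ⇒  CG² = 48/7*1/6² = 4/21
CG = +√(4/21) = +0.436436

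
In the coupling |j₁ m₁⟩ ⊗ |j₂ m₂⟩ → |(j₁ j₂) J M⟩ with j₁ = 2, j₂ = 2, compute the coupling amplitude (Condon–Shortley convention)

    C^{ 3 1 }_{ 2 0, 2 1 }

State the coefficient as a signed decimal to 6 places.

j₁+j₂−J=1  J+j₁−j₂=3  J−j₁+j₂=3  j₁+j₂+J+1=8
(j₁±m₁, j₂±m₂, J±M) = (2,2,3,1,4,2)
P² = 36/5
sum k=0..1:
  [0] +1/12 = 1/12
  [1] −1/4 = -1/4
S = -1/6
C² = P²·S² = 1/5 ; C = -0.447214

-0.447214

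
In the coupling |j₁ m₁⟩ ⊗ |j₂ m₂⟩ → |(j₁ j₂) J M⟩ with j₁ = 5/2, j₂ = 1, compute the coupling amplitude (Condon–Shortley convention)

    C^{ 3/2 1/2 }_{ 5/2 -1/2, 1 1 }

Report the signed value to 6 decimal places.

√[4·2!3!0!/6! · 2!3!2!0!2!1!] = √(16/5)
  +(−1)^2/∏(2,0,1,0,2,0)! = 1/4  (running 1/4)
⟨..|..⟩ = √(16/5)·(1/4) = +0.447214

+√(1/5) = +0.447214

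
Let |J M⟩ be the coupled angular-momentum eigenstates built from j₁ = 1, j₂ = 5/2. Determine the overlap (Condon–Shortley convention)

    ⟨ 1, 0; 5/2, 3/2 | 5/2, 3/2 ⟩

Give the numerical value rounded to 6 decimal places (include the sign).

√[6·1!1!4!/7! · 1!1!4!1!4!1!] = √(576/35)
  +(−1)^0/∏(0,1,1,4,0,0)! = 1/24  (running 1/24)
  +(−1)^1/∏(1,0,0,3,1,1)! = -1/6  (running -1/8)
⟨..|..⟩ = √(576/35)·(-1/8) = -0.507093

-0.507093  (= −√(9/35))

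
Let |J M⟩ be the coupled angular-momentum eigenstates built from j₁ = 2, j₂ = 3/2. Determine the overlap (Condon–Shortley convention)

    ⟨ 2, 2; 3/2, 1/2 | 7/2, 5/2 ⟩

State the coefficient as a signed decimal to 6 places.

√[8·0!4!3!/8! · 4!0!2!1!6!1!] = √(6912/7)
  +(−1)^0/∏(0,0,0,2,4,1)! = 1/48  (running 1/48)
⟨..|..⟩ = √(6912/7)·(1/48) = +0.654654

+√(3/7) ≈ +0.654654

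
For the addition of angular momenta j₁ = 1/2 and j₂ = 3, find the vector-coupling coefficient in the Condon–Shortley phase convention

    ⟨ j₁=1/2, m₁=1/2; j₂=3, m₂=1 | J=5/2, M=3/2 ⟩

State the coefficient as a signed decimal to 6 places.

j₁+j₂−J=1  J+j₁−j₂=0  J−j₁+j₂=5  j₁+j₂+J+1=7
(j₁±m₁, j₂±m₂, J±M) = (1,0,4,2,4,1)
P² = 1152/7
sum k=0..0:
  [0] +1/24 = 1/24
S = 1/24
C² = P²·S² = 2/7 ; C = +0.534522

+0.534522  (= +√(2/7))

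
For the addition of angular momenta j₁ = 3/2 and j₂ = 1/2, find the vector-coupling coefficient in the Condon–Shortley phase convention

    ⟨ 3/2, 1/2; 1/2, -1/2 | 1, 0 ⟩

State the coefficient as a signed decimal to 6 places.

j₁+j₂−J=1  J+j₁−j₂=2  J−j₁+j₂=0  j₁+j₂+J+1=4
(j₁±m₁, j₂±m₂, J±M) = (2,1,0,1,1,1)
P² = 1/2
sum k=0..0:
  [0] +1/1 = 1
S = 1
C² = P²·S² = 1/2 ; C = +0.707107

+√(1/2) = +0.707107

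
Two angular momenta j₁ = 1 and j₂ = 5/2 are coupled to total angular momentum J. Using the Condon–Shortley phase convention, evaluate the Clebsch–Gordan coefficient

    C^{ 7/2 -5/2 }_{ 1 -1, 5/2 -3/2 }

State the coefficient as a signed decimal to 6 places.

triangle: 0!·2!·5!/8! = 240/40320
(j±m)!: 0!·2!·1!·4!·1!·6! = 34560
prefactor² = (2J+1)·Δ·N² = 11520/7
  k=0: +1/(0!·0!·2!·1!·0!·4!) = 1/48
Σ = 1/48  ⇒  CG² = 11520/7·1/48² = 5/7
CG = +√(5/7) = +0.845154

+√(5/7) ≈ +0.845154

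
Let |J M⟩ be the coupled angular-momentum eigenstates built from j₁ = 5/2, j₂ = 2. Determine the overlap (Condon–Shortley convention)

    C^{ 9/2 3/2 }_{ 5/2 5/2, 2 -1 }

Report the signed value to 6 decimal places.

j₁+j₂−J=0  J+j₁−j₂=5  J−j₁+j₂=4  j₁+j₂+J+1=10
(j₁±m₁, j₂±m₂, J±M) = (5,0,1,3,6,3)
P² = 172800/7
sum k=0..0:
  [0] +1/720 = 1/720
S = 1/720
C² = P²·S² = 1/21 ; C = +0.218218

+0.218218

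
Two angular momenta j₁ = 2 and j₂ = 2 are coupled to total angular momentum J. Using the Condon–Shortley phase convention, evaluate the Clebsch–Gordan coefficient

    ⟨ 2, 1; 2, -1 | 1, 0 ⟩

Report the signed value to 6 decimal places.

-0.316228

triangle: 3!·1!·1!/6! = 6/720
(j±m)!: 3!·1!·1!·3!·1!·1! = 36
prefactor² = (2J+1)·Δ·N² = 9/10
  k=0: +1/(0!·3!·1!·1!·0!·0!) = 1/6
  k=1: −1/(1!·2!·0!·0!·1!·1!) = -1/2
Σ = -1/3  ⇒  CG² = 9/10·(-1/3)² = 1/10
CG = −√(1/10) = -0.316228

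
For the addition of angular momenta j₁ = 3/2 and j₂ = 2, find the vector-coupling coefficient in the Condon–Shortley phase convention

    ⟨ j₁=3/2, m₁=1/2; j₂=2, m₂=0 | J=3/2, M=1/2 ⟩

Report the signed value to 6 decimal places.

−√(1/5) = -0.447214

triangle: 2!·1!·2!/6! = 4/720
(j±m)!: 2!·1!·2!·2!·2!·1! = 16
prefactor² = (2J+1)·Δ·N² = 16/45
  k=0: +1/(0!·2!·1!·2!·0!·0!) = 1/4
  k=1: −1/(1!·1!·0!·1!·1!·1!) = -1
Σ = -3/4  ⇒  CG² = 16/45·(-3/4)² = 1/5
CG = −√(1/5) = -0.447214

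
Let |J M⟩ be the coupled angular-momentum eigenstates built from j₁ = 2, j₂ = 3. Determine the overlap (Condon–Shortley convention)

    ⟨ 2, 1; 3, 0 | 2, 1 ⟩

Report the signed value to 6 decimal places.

√[5·3!1!3!/8! · 3!1!3!3!3!1!] = √(81/14)
  +(−1)^0/∏(0,3,1,3,0,0)! = 1/36  (running 1/36)
  +(−1)^1/∏(1,2,0,2,1,1)! = -1/4  (running -2/9)
⟨..|..⟩ = √(81/14)·(-2/9) = -0.534522

−√(2/7) = -0.534522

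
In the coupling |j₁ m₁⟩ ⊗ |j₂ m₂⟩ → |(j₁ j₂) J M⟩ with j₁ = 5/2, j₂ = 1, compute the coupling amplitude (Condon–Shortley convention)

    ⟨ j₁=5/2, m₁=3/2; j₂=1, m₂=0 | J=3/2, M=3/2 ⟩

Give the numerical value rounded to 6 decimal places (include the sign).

−√(4/15) = -0.516398

triangle: 2!×3!×0!/6! = 12/720
(j±m)!: 4!×1!×1!×1!×3!×0! = 144
prefactor² = (2J+1)×Δ×N² = 48/5
  k=1: −1/(1!×1!×0!×0!×3!×0!) = -1/6
Σ = -1/6  ⇒  CG² = 48/5×(-1/6)² = 4/15
CG = −√(4/15) = -0.516398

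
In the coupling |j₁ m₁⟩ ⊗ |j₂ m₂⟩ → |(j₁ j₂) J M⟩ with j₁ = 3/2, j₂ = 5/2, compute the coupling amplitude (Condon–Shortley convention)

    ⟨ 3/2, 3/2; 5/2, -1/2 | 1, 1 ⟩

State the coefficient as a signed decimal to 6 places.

+√(1/20) = +0.223607

√[3·3!0!2!/6! · 3!0!2!3!2!0!] = √(36/5)
  +(−1)^0/∏(0,3,0,2,0,0)! = 1/12  (running 1/12)
⟨..|..⟩ = √(36/5)·(1/12) = +0.223607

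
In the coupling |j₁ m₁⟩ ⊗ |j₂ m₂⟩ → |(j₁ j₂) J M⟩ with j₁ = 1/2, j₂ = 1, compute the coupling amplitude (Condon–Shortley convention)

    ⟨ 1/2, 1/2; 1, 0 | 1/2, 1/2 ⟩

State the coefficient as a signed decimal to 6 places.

triangle: 1!×0!×1!/3! = 1/6
(j±m)!: 1!×0!×1!×1!×1!×0! = 1
prefactor² = (2J+1)×Δ×N² = 1/3
  k=0: +1/(0!×1!×0!×1!×0!×0!) = 1
Σ = 1  ⇒  CG² = 1/3×1² = 1/3
CG = +√(1/3) = +0.577350

+0.577350  (= +√(1/3))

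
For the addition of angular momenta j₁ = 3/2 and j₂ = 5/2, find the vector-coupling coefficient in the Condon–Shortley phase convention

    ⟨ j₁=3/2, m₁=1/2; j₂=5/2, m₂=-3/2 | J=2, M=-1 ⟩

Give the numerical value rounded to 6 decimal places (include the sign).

+0.154303  (= +√(1/42))

j₁+j₂−J=2  J+j₁−j₂=1  J−j₁+j₂=3  j₁+j₂+J+1=7
(j₁±m₁, j₂±m₂, J±M) = (2,1,1,4,1,3)
P² = 24/7
sum k=0..1:
  [0] +1/4 = 1/4
  [1] −1/6 = -1/6
S = 1/12
C² = P²·S² = 1/42 ; C = +0.154303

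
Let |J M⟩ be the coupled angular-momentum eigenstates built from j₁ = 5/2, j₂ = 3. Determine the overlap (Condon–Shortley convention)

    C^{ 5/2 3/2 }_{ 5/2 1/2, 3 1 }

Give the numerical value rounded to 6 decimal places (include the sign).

+0.169031

√[6·3!2!3!/9! · 3!2!4!2!4!1!] = √(576/35)
  +(−1)^1/∏(1,2,1,3,1,0)! = -1/12  (running -1/12)
  +(−1)^2/∏(2,1,0,2,2,1)! = 1/8  (running 1/24)
⟨..|..⟩ = √(576/35)·(1/24) = +0.169031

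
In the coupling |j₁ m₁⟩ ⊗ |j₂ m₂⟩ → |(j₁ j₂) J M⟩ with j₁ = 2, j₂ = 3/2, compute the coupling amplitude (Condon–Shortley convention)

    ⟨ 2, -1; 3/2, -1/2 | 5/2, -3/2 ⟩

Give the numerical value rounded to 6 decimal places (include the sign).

j₁+j₂−J=1  J+j₁−j₂=3  J−j₁+j₂=2  j₁+j₂+J+1=7
(j₁±m₁, j₂±m₂, J±M) = (1,3,1,2,1,4)
P² = 144/35
sum k=0..1:
  [0] +1/6 = 1/6
  [1] −1/4 = -1/4
S = -1/12
C² = P²·S² = 1/35 ; C = -0.169031

−√(1/35) = -0.169031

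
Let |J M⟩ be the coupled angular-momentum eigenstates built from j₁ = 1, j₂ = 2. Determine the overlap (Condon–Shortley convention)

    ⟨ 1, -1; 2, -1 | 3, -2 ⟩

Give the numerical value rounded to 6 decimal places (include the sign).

triangle: 0!×2!×4!/7! = 48/5040
(j±m)!: 0!×2!×1!×3!×1!×5! = 1440
prefactor² = (2J+1)×Δ×N² = 96
  k=0: +1/(0!×0!×2!×1!×0!×3!) = 1/12
Σ = 1/12  ⇒  CG² = 96×1/12² = 2/3
CG = +√(2/3) = +0.816497

+0.816497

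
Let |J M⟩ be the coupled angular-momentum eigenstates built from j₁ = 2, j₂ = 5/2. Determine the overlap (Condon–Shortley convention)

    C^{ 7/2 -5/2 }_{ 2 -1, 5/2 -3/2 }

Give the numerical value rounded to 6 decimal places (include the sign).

triangle: 1!·3!·4!/9! = 144/362880
(j±m)!: 1!·3!·1!·4!·1!·6! = 103680
prefactor² = (2J+1)·Δ·N² = 2304/7
  k=0: +1/(0!·1!·3!·1!·0!·3!) = 1/36
  k=1: −1/(1!·0!·2!·0!·1!·4!) = -1/48
Σ = 1/144  ⇒  CG² = 2304/7·1/144² = 1/63
CG = +√(1/63) = +0.125988

+0.125988  (= +√(1/63))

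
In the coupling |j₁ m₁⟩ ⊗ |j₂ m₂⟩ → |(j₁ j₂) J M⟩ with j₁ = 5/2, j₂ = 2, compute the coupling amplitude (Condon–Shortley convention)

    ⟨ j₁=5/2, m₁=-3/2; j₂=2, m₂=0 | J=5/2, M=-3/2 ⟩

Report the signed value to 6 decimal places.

−√(1/70) = -0.119523

√[6·2!3!2!/8! · 1!4!2!2!1!4!] = √(288/35)
  +(−1)^1/∏(1,1,3,1,0,1)! = -1/6  (running -1/6)
  +(−1)^2/∏(2,0,2,0,1,2)! = 1/8  (running -1/24)
⟨..|..⟩ = √(288/35)·(-1/24) = -0.119523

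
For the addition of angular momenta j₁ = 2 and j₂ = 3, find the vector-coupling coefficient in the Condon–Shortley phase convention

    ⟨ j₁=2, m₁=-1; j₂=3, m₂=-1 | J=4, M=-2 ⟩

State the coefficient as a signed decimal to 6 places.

√[9·1!3!5!/10! · 1!3!2!4!2!6!] = √(5184/7)
  +(−1)^0/∏(0,1,3,2,0,3)! = 1/72  (running 1/72)
  +(−1)^1/∏(1,0,2,1,1,4)! = -1/48  (running -1/144)
⟨..|..⟩ = √(5184/7)·(-1/144) = -0.188982

−√(1/28) = -0.188982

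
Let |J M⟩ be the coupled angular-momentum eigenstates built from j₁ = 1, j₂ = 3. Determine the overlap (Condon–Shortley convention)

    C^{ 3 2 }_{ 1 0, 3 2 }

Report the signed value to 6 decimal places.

triangle: 1!×1!×5!/8! = 120/40320
(j±m)!: 1!×1!×5!×1!×5!×1! = 14400
prefactor² = (2J+1)×Δ×N² = 300
  k=0: +1/(0!×1!×1!×5!×0!×0!) = 1/120
  k=1: −1/(1!×0!×0!×4!×1!×1!) = -1/24
Σ = -1/30  ⇒  CG² = 300×(-1/30)² = 1/3
CG = −√(1/3) = -0.577350

−√(1/3) ≈ -0.577350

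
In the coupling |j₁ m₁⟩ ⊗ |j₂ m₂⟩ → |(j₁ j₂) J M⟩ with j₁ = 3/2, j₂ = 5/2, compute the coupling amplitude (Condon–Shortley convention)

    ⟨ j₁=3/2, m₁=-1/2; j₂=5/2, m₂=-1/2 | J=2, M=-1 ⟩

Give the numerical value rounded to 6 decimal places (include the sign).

triangle: 2!×1!×3!/7! = 12/5040
(j±m)!: 1!×2!×2!×3!×1!×3! = 144
prefactor² = (2J+1)×Δ×N² = 12/7
  k=1: −1/(1!×1!×1!×1!×0!×2!) = -1/2
  k=2: +1/(2!×0!×0!×0!×1!×3!) = 1/12
Σ = -5/12  ⇒  CG² = 12/7×(-5/12)² = 25/84
CG = −√(25/84) = -0.545545

-0.545545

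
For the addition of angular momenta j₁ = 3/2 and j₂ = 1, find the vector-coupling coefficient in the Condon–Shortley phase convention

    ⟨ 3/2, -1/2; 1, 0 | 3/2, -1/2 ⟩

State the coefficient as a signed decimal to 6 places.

-0.258199

j₁+j₂−J=1  J+j₁−j₂=2  J−j₁+j₂=1  j₁+j₂+J+1=5
(j₁±m₁, j₂±m₂, J±M) = (1,2,1,1,1,2)
P² = 4/15
sum k=0..1:
  [0] +1/2 = 1/2
  [1] −1/1 = -1
S = -1/2
C² = P²·S² = 1/15 ; C = -0.258199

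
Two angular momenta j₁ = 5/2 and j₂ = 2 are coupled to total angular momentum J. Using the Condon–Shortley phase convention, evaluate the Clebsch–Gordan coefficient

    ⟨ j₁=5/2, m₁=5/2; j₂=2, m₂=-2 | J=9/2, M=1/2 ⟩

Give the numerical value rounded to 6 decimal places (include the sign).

√[10·0!5!4!/10! · 5!0!0!4!5!4!] = √(460800/7)
  +(−1)^0/∏(0,0,0,0,5,4)! = 1/2880  (running 1/2880)
⟨..|..⟩ = √(460800/7)·(1/2880) = +0.089087

+0.089087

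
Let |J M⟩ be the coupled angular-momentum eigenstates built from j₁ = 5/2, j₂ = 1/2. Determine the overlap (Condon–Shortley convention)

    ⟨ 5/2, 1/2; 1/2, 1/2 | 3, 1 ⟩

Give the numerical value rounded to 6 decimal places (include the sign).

+0.816497

√[7·0!5!1!/7! · 3!2!1!0!4!2!] = √(96)
  +(−1)^0/∏(0,0,2,1,3,0)! = 1/12  (running 1/12)
⟨..|..⟩ = √(96)·(1/12) = +0.816497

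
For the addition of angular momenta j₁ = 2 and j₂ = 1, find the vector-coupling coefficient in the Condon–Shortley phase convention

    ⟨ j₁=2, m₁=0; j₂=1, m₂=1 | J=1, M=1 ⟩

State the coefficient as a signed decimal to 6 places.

j₁+j₂−J=2  J+j₁−j₂=2  J−j₁+j₂=0  j₁+j₂+J+1=5
(j₁±m₁, j₂±m₂, J±M) = (2,2,2,0,2,0)
P² = 8/5
sum k=2..2:
  [2] +1/4 = 1/4
S = 1/4
C² = P²·S² = 1/10 ; C = +0.316228

+0.316228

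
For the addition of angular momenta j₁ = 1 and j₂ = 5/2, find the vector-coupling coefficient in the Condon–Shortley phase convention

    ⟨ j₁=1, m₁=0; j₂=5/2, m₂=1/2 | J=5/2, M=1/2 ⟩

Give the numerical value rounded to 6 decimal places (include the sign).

−√(1/35) ≈ -0.169031

triangle: 1!·1!·4!/7! = 24/5040
(j±m)!: 1!·1!·3!·2!·3!·2! = 144
prefactor² = (2J+1)·Δ·N² = 144/35
  k=0: +1/(0!·1!·1!·3!·0!·1!) = 1/6
  k=1: −1/(1!·0!·0!·2!·1!·2!) = -1/4
Σ = -1/12  ⇒  CG² = 144/35·(-1/12)² = 1/35
CG = −√(1/35) = -0.169031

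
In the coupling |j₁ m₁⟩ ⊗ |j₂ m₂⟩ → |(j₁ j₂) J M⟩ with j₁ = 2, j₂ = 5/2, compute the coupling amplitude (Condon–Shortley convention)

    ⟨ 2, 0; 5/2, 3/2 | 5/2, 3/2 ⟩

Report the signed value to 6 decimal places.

triangle: 2!·2!·3!/8! = 24/40320
(j±m)!: 2!·2!·4!·1!·4!·1! = 2304
prefactor² = (2J+1)·Δ·N² = 288/35
  k=1: −1/(1!·1!·1!·3!·1!·0!) = -1/6
  k=2: +1/(2!·0!·0!·2!·2!·1!) = 1/8
Σ = -1/24  ⇒  CG² = 288/35·(-1/24)² = 1/70
CG = −√(1/70) = -0.119523

−√(1/70) = -0.119523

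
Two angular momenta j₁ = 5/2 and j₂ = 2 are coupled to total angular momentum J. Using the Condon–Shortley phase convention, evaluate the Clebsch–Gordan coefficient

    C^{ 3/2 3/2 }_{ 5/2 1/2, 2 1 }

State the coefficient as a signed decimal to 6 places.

√[4·3!2!1!/7! · 3!2!3!1!3!0!] = √(144/35)
  +(−1)^2/∏(2,1,0,1,2,0)! = 1/4  (running 1/4)
⟨..|..⟩ = √(144/35)·(1/4) = +0.507093

+√(9/35) ≈ +0.507093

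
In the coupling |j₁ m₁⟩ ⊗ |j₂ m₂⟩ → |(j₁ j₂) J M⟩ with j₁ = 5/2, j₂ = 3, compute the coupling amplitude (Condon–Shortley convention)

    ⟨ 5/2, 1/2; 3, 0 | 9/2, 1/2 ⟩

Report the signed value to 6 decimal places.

triangle: 1!×4!×5!/11! = 2880/39916800
(j±m)!: 3!×2!×3!×3!×5!×4! = 1244160
prefactor² = (2J+1)×Δ×N² = 69120/77
  k=0: +1/(0!×1!×2!×3!×2!×2!) = 1/48
  k=1: −1/(1!×0!×1!×2!×3!×3!) = -1/72
Σ = 1/144  ⇒  CG² = 69120/77×1/144² = 10/231
CG = +√(10/231) = +0.208063

+0.208063  (= +√(10/231))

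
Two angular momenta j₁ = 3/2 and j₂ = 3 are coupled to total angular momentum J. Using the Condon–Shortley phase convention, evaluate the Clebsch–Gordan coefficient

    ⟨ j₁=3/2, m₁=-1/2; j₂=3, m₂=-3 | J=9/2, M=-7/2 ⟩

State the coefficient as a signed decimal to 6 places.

+0.577350  (= +√(1/3))

√[10·0!3!6!/10! · 1!2!0!6!1!8!] = √(691200)
  +(−1)^0/∏(0,0,2,0,1,6)! = 1/1440  (running 1/1440)
⟨..|..⟩ = √(691200)·(1/1440) = +0.577350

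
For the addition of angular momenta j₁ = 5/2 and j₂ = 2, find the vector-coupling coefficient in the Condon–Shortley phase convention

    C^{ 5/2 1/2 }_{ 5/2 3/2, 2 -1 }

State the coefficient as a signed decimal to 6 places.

√[6·2!3!2!/8! · 4!1!1!3!3!2!] = √(216/35)
  +(−1)^0/∏(0,2,1,1,2,1)! = 1/4  (running 1/4)
  +(−1)^1/∏(1,1,0,0,3,2)! = -1/12  (running 1/6)
⟨..|..⟩ = √(216/35)·(1/6) = +0.414039

+0.414039  (= +√(6/35))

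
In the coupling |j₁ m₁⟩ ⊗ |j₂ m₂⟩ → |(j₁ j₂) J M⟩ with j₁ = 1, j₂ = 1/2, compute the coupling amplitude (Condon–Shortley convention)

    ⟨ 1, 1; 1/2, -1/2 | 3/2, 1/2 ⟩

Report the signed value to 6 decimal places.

+√(1/3) = +0.577350

j₁+j₂−J=0  J+j₁−j₂=2  J−j₁+j₂=1  j₁+j₂+J+1=4
(j₁±m₁, j₂±m₂, J±M) = (2,0,0,1,2,1)
P² = 4/3
sum k=0..0:
  [0] +1/2 = 1/2
S = 1/2
C² = P²·S² = 1/3 ; C = +0.577350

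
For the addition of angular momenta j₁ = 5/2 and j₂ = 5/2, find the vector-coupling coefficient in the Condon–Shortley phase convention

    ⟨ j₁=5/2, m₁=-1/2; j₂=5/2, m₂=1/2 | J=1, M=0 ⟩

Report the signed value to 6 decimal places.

+√(1/70) ≈ +0.119523

√[3·4!1!1!/7! · 2!3!3!2!1!1!] = √(72/35)
  +(−1)^2/∏(2,2,1,1,0,0)! = 1/4  (running 1/4)
  +(−1)^3/∏(3,1,0,0,1,1)! = -1/6  (running 1/12)
⟨..|..⟩ = √(72/35)·(1/12) = +0.119523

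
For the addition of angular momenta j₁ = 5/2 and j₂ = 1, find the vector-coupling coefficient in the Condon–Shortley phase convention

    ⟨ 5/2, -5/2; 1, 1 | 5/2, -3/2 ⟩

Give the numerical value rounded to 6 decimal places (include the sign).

−√(2/7) ≈ -0.534522

triangle: 1!*4!*1!/7! = 24/5040
(j±m)!: 0!*5!*2!*0!*1!*4! = 5760
prefactor² = (2J+1)*Δ*N² = 1152/7
  k=1: −1/(1!*0!*4!*1!*0!*0!) = -1/24
Σ = -1/24  ⇒  CG² = 1152/7*(-1/24)² = 2/7
CG = −√(2/7) = -0.534522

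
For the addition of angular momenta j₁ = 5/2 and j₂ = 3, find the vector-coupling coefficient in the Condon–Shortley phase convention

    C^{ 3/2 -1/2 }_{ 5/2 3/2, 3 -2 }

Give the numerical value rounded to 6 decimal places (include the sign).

-0.218218

j₁+j₂−J=4  J+j₁−j₂=1  J−j₁+j₂=2  j₁+j₂+J+1=8
(j₁±m₁, j₂±m₂, J±M) = (4,1,1,5,1,2)
P² = 192/7
sum k=0..1:
  [0] +1/24 = 1/24
  [1] −1/12 = -1/12
S = -1/24
C² = P²·S² = 1/21 ; C = -0.218218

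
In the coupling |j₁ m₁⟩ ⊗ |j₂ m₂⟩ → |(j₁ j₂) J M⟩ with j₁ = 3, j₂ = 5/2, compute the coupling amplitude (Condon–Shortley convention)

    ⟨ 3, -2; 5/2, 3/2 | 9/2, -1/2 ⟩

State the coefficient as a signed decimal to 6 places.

√[10·1!5!4!/11! · 1!5!4!1!4!5!] = √(460800/77)
  +(−1)^0/∏(0,1,5,4,0,0)! = 1/2880  (running 1/2880)
  +(−1)^1/∏(1,0,4,3,1,1)! = -1/144  (running -19/2880)
⟨..|..⟩ = √(460800/77)·(-19/2880) = -0.510355

-0.510355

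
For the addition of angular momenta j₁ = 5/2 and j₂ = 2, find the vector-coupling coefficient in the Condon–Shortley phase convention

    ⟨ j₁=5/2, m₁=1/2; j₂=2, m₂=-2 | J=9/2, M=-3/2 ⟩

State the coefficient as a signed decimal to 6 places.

+0.345033

j₁+j₂−J=0  J+j₁−j₂=5  J−j₁+j₂=4  j₁+j₂+J+1=10
(j₁±m₁, j₂±m₂, J±M) = (3,2,0,4,3,6)
P² = 69120/7
sum k=0..0:
  [0] +1/288 = 1/288
S = 1/288
C² = P²·S² = 5/42 ; C = +0.345033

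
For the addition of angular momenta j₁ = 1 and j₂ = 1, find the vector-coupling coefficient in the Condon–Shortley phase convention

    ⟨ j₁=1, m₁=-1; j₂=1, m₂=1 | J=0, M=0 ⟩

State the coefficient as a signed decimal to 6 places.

triangle: 2!×0!×0!/3! = 2/6
(j±m)!: 0!×2!×2!×0!×0!×0! = 4
prefactor² = (2J+1)×Δ×N² = 4/3
  k=2: +1/(2!×0!×0!×0!×0!×0!) = 1/2
Σ = 1/2  ⇒  CG² = 4/3×1/2² = 1/3
CG = +√(1/3) = +0.577350

+√(1/3) = +0.577350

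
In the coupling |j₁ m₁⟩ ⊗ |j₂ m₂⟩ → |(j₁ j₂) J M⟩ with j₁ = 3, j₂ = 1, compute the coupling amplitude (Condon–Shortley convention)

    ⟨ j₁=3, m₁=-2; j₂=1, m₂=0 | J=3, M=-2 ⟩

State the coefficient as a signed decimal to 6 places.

-0.577350  (= −√(1/3))

j₁+j₂−J=1  J+j₁−j₂=5  J−j₁+j₂=1  j₁+j₂+J+1=8
(j₁±m₁, j₂±m₂, J±M) = (1,5,1,1,1,5)
P² = 300
sum k=0..1:
  [0] +1/120 = 1/120
  [1] −1/24 = -1/24
S = -1/30
C² = P²·S² = 1/3 ; C = -0.577350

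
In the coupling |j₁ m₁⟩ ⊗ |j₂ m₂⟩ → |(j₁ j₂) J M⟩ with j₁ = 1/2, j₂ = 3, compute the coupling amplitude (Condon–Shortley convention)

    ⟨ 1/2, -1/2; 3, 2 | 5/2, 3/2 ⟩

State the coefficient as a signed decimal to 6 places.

√[6·1!0!5!/7! · 0!1!5!1!4!1!] = √(2880/7)
  +(−1)^1/∏(1,0,0,4,0,1)! = -1/24  (running -1/24)
⟨..|..⟩ = √(2880/7)·(-1/24) = -0.845154

−√(5/7) = -0.845154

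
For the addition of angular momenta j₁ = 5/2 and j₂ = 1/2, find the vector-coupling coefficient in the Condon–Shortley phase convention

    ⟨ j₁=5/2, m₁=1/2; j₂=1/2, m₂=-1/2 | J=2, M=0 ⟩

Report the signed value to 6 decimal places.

+0.707107  (= +√(1/2))

triangle: 1!*4!*0!/6! = 24/720
(j±m)!: 3!*2!*0!*1!*2!*2! = 48
prefactor² = (2J+1)*Δ*N² = 8
  k=0: +1/(0!*1!*2!*0!*2!*0!) = 1/4
Σ = 1/4  ⇒  CG² = 8*1/4² = 1/2
CG = +√(1/2) = +0.707107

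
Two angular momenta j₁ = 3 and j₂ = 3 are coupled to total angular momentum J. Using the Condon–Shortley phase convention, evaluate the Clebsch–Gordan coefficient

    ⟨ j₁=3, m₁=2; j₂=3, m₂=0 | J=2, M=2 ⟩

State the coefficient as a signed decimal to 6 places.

−√(5/21) ≈ -0.487950

√[5·4!2!2!/9! · 5!1!3!3!4!0!] = √(960/7)
  +(−1)^1/∏(1,3,0,2,2,0)! = -1/24  (running -1/24)
⟨..|..⟩ = √(960/7)·(-1/24) = -0.487950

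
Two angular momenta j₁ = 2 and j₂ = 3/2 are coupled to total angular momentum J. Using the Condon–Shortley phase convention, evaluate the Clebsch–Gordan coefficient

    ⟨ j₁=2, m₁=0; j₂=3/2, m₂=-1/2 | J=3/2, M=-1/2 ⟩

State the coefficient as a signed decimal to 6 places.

−√(1/5) = -0.447214

triangle: 2!×2!×1!/6! = 4/720
(j±m)!: 2!×2!×1!×2!×1!×2! = 16
prefactor² = (2J+1)×Δ×N² = 16/45
  k=0: +1/(0!×2!×2!×1!×0!×0!) = 1/4
  k=1: −1/(1!×1!×1!×0!×1!×1!) = -1
Σ = -3/4  ⇒  CG² = 16/45×(-3/4)² = 1/5
CG = −√(1/5) = -0.447214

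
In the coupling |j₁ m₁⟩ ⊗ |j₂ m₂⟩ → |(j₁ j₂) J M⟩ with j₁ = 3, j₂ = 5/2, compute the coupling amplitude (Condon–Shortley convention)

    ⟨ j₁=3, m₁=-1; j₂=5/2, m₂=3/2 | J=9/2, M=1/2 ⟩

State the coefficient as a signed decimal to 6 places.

−√(35/99) = -0.594588

√[10·1!5!4!/11! · 2!4!4!1!5!4!] = √(184320/77)
  +(−1)^0/∏(0,1,4,4,1,0)! = 1/576  (running 1/576)
  +(−1)^1/∏(1,0,3,3,2,1)! = -1/72  (running -7/576)
⟨..|..⟩ = √(184320/77)·(-7/576) = -0.594588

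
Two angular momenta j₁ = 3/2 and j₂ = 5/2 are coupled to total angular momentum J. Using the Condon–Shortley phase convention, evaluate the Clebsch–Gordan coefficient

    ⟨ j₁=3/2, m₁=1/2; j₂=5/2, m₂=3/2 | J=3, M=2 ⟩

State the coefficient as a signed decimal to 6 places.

triangle: 1!·2!·4!/8! = 48/40320
(j±m)!: 2!·1!·4!·1!·5!·1! = 5760
prefactor² = (2J+1)·Δ·N² = 48
  k=0: +1/(0!·1!·1!·4!·1!·0!) = 1/24
  k=1: −1/(1!·0!·0!·3!·2!·1!) = -1/12
Σ = -1/24  ⇒  CG² = 48·(-1/24)² = 1/12
CG = −√(1/12) = -0.288675

−√(1/12) = -0.288675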